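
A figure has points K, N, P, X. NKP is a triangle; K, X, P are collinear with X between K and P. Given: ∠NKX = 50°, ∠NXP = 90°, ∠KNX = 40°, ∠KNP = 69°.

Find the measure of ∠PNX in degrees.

∠PNX = 29°

1. ∠NKP = 50°  [X on ray KP]
2. ∠KPN = 61°  [△NKP]
3. ∠NPX = 61°  [X on ray PK]
4. ∠PNX = 29°  [△NXP]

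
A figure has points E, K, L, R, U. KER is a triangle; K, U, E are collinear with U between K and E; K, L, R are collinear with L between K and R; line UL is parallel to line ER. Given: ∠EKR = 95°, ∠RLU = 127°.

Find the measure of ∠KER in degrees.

∠KER = 32°

1. ∠LKU = 95°  [U on KE, L on KR]
2. ∠KLU = 53°  [linear pair at L on KR]
3. ∠KUL = 32°  [△KUL]
4. ∠KER = 32°  [UL∥ER, corresponding at U]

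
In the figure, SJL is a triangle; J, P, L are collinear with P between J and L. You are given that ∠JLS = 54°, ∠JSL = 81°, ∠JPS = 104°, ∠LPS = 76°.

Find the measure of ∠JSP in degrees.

1. ∠LJS = 45°  [△SJL]
2. ∠PJS = 45°  [P on ray JL]
3. ∠JSP = 31°  [△SJP]

∠JSP = 31°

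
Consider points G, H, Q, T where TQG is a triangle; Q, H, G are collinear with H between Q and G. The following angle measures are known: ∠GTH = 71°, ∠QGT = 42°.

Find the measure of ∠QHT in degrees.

1. ∠HGT = 42°  [H on ray GQ]
2. ∠GHT = 67°  [△THG]
3. ∠QHT = 113°  [linear pair at H on QG]

∠QHT = 113°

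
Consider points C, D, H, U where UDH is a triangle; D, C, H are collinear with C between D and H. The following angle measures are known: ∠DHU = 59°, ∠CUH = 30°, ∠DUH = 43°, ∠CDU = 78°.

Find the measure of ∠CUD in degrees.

∠CUD = 13°

1. ∠CHU = 59°  [C on ray HD]
2. ∠HCU = 91°  [△UCH]
3. ∠DCU = 89°  [linear pair at C on DH]
4. ∠CUD = 13°  [△UDC]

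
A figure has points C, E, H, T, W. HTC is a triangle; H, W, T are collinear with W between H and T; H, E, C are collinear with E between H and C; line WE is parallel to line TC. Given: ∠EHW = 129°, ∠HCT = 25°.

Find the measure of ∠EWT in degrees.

1. ∠CHT = 129°  [W on HT, E on HC]
2. ∠CTH = 26°  [△HTC]
3. ∠EWH = 26°  [WE∥TC, corresponding at W]
4. ∠EWT = 154°  [linear pair at W on HT]

∠EWT = 154°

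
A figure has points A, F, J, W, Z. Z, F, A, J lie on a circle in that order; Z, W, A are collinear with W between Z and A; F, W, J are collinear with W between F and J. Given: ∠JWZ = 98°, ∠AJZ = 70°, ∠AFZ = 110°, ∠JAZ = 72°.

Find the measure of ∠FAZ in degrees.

1. ∠AWF = 98°  [vertical angles at W]
2. ∠AZJ = 38°  [△ZAJ]
3. ∠AFJ = 38°  [same arc AJ]
4. ∠FAZ = 44°  [△FWA]

∠FAZ = 44°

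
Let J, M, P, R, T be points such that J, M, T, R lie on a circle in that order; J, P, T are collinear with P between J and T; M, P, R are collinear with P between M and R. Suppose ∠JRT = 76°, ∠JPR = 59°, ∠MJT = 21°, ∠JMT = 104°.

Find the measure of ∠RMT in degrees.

1. ∠MPT = 59°  [vertical angles at P]
2. ∠JTM = 55°  [△JMT]
3. ∠RMT = 66°  [△MPT]

∠RMT = 66°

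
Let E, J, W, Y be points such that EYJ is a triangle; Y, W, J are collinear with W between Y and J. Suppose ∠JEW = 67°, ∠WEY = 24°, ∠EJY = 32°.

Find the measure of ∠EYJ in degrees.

∠EYJ = 57°

1. ∠EJW = 32°  [W on ray JY]
2. ∠EWJ = 81°  [△EWJ]
3. ∠EWY = 99°  [linear pair at W on YJ]
4. ∠EYW = 57°  [△EYW]
5. ∠EYJ = 57°  [W on ray YJ]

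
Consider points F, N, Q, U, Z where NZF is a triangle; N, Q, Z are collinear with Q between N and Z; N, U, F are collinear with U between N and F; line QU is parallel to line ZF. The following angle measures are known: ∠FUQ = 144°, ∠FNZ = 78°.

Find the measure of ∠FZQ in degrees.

∠FZQ = 66°

1. ∠NUQ = 36°  [linear pair at U on NF]
2. ∠QNU = 78°  [Q on NZ, U on NF]
3. ∠NQU = 66°  [△NQU]
4. ∠UQZ = 114°  [linear pair at Q on NZ]
5. ∠FZQ = 66°  [QU∥ZF, co-interior at Z–Q]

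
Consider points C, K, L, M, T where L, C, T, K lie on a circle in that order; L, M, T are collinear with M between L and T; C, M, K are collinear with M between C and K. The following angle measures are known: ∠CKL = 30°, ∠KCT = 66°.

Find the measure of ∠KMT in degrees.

1. ∠KLT = 66°  [same arc TK]
2. ∠KML = 84°  [△LMK]
3. ∠KMT = 96°  [linear pair at M on LT]

∠KMT = 96°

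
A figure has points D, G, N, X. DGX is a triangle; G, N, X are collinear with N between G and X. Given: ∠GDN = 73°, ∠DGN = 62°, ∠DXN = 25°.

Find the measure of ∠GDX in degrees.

1. ∠DGX = 62°  [N on ray GX]
2. ∠DXG = 25°  [N on ray XG]
3. ∠GDX = 93°  [△DGX]

∠GDX = 93°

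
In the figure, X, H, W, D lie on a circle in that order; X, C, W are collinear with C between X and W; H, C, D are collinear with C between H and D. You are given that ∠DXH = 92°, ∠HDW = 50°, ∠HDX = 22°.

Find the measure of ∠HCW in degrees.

1. ∠DWH = 88°  [cyclic XHWD, opposite ∠X+∠W]
2. ∠DHW = 42°  [△HWD]
3. ∠HWX = 22°  [same arc XH]
4. ∠HCW = 116°  [△HCW]

∠HCW = 116°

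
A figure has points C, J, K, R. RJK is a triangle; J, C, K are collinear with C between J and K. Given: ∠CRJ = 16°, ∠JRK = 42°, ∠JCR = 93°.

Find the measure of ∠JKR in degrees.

∠JKR = 67°

1. ∠CJR = 71°  [△RJC]
2. ∠KJR = 71°  [C on ray JK]
3. ∠JKR = 67°  [△RJK]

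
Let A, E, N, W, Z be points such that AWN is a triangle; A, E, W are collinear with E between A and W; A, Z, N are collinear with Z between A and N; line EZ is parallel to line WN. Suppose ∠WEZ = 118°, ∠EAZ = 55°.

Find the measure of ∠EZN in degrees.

1. ∠AEZ = 62°  [linear pair at E on AW]
2. ∠AZE = 63°  [△AEZ]
3. ∠EZN = 117°  [linear pair at Z on AN]

∠EZN = 117°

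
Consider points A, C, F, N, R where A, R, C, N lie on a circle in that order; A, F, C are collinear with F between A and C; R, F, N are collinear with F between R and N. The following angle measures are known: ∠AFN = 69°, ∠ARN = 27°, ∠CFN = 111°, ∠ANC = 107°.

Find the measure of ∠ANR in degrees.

1. ∠ACN = 27°  [same arc AN]
2. ∠CAN = 46°  [△ACN]
3. ∠ANR = 65°  [△AFN]

∠ANR = 65°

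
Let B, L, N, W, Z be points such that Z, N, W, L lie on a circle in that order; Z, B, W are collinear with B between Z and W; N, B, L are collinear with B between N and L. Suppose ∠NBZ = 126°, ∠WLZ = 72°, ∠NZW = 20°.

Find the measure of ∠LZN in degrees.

1. ∠NBW = 54°  [linear pair at B on ZW]
2. ∠WNZ = 108°  [cyclic ZNWL, opposite ∠N+∠L]
3. ∠NLW = 20°  [same arc NW]
4. ∠NWZ = 52°  [△ZNW]
5. ∠LNW = 74°  [△NBW]
6. ∠LWN = 86°  [△NWL]
7. ∠LZN = 94°  [cyclic ZNWL, opposite ∠Z+∠W]

∠LZN = 94°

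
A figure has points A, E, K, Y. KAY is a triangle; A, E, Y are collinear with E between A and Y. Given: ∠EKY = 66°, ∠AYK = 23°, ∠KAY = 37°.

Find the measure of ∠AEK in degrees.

∠AEK = 89°

1. ∠EYK = 23°  [E on ray YA]
2. ∠KEY = 91°  [△KEY]
3. ∠AEK = 89°  [linear pair at E on AY]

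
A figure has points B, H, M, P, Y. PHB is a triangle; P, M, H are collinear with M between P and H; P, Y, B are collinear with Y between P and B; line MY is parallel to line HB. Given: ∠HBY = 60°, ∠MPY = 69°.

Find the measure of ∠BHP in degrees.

∠BHP = 51°

1. ∠HBP = 60°  [Y on ray BP]
2. ∠BPH = 69°  [M on PH, Y on PB]
3. ∠BHP = 51°  [△PHB]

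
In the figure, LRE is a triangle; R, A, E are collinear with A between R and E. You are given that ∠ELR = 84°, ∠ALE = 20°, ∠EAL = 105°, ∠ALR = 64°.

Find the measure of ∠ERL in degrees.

1. ∠LAR = 75°  [linear pair at A on RE]
2. ∠ARL = 41°  [△LRA]
3. ∠ERL = 41°  [A on ray RE]

∠ERL = 41°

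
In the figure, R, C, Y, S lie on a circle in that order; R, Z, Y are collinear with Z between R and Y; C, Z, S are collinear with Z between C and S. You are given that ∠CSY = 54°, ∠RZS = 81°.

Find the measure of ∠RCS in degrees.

1. ∠CRY = 54°  [same arc CY]
2. ∠CZY = 81°  [vertical angles at Z]
3. ∠CZR = 99°  [linear pair at Z on RY]
4. ∠RCS = 27°  [△RZC]

∠RCS = 27°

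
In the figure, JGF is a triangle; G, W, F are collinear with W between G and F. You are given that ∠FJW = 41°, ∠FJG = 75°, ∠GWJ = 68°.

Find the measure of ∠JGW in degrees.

∠JGW = 78°

1. ∠FWJ = 112°  [linear pair at W on GF]
2. ∠JFW = 27°  [△JWF]
3. ∠GFJ = 27°  [W on ray FG]
4. ∠FGJ = 78°  [△JGF]
5. ∠JGW = 78°  [W on ray GF]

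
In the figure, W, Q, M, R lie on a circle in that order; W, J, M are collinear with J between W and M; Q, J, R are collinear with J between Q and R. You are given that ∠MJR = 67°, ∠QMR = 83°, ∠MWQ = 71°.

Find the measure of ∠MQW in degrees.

1. ∠QJW = 67°  [vertical angles at J]
2. ∠MRQ = 71°  [same arc QM]
3. ∠MJQ = 113°  [linear pair at J on WM]
4. ∠MQR = 26°  [△QMR]
5. ∠QMW = 41°  [△QJM]
6. ∠MQW = 68°  [△WQM]

∠MQW = 68°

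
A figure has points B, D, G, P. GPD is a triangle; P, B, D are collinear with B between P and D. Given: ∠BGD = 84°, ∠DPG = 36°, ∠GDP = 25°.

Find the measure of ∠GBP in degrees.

∠GBP = 109°

1. ∠BDG = 25°  [B on ray DP]
2. ∠DBG = 71°  [△GBD]
3. ∠GBP = 109°  [linear pair at B on PD]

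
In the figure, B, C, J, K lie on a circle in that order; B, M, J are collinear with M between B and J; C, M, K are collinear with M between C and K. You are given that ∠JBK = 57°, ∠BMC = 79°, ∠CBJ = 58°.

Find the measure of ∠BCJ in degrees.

1. ∠JCK = 57°  [same arc JK]
2. ∠CMJ = 101°  [linear pair at M on BJ]
3. ∠BJC = 22°  [△CMJ]
4. ∠BCJ = 100°  [△BCJ]

∠BCJ = 100°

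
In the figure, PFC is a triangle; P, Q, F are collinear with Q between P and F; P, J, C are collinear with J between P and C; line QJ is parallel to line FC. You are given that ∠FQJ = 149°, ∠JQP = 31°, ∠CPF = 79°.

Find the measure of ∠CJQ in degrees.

∠CJQ = 110°

1. ∠CFP = 31°  [QJ∥FC, corresponding at Q]
2. ∠FCP = 70°  [△PFC]
3. ∠PJQ = 70°  [QJ∥FC, corresponding at J]
4. ∠CJQ = 110°  [linear pair at J on PC]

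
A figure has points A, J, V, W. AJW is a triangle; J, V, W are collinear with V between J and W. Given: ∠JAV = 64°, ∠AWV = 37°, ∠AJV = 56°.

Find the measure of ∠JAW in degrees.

∠JAW = 87°

1. ∠AWJ = 37°  [V on ray WJ]
2. ∠AJW = 56°  [V on ray JW]
3. ∠JAW = 87°  [△AJW]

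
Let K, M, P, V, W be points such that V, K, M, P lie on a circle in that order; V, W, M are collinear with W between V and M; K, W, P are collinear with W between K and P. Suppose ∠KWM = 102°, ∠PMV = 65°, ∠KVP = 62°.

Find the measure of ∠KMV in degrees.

∠KMV = 53°

1. ∠PKV = 65°  [same arc VP]
2. ∠KPV = 53°  [△VKP]
3. ∠KMV = 53°  [same arc VK]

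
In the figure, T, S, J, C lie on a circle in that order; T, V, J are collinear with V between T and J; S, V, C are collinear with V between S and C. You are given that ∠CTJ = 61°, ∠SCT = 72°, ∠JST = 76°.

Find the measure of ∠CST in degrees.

1. ∠JCT = 104°  [cyclic TSJC, opposite ∠S+∠C]
2. ∠CJT = 15°  [△TJC]
3. ∠CST = 15°  [same arc TC]

∠CST = 15°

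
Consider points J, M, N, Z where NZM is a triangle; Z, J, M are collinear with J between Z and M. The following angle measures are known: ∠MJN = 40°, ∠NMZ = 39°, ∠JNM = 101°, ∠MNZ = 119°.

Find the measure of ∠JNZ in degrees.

1. ∠NJZ = 140°  [linear pair at J on ZM]
2. ∠MZN = 22°  [△NZM]
3. ∠JZN = 22°  [J on ray ZM]
4. ∠JNZ = 18°  [△NZJ]

∠JNZ = 18°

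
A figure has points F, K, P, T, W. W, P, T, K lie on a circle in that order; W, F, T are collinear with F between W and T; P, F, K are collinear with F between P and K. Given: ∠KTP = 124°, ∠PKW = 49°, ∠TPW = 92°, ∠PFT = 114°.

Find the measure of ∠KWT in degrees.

1. ∠KWP = 56°  [cyclic WPTK, opposite ∠W+∠T]
2. ∠KPW = 75°  [△WPK]
3. ∠TKW = 88°  [cyclic WPTK, opposite ∠P+∠K]
4. ∠KTW = 75°  [same arc WK]
5. ∠KWT = 17°  [△WTK]

∠KWT = 17°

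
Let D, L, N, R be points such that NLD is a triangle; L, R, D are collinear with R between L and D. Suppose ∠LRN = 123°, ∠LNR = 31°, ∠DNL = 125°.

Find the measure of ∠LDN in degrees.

1. ∠NLR = 26°  [△NLR]
2. ∠DLN = 26°  [R on ray LD]
3. ∠LDN = 29°  [△NLD]

∠LDN = 29°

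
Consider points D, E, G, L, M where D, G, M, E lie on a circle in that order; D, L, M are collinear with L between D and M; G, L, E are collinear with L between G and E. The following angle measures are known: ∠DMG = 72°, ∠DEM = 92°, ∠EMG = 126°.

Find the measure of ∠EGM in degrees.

1. ∠DGM = 88°  [cyclic DGME, opposite ∠G+∠E]
2. ∠GDM = 20°  [△DGM]
3. ∠GEM = 20°  [same arc GM]
4. ∠EGM = 34°  [△GME]

∠EGM = 34°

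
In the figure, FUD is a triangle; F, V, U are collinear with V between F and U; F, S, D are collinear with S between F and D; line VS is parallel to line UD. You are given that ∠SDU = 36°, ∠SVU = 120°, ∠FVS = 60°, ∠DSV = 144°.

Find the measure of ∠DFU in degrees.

∠DFU = 84°

1. ∠FDU = 36°  [S on ray DF]
2. ∠DUF = 60°  [VS∥UD, corresponding at V]
3. ∠DFU = 84°  [△FUD]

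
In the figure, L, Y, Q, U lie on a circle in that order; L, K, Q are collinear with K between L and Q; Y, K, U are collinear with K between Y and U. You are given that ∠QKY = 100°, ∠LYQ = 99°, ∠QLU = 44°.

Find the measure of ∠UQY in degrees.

1. ∠LKU = 100°  [vertical angles at K]
2. ∠LUQ = 81°  [cyclic LYQU, opposite ∠Y+∠U]
3. ∠QYU = 44°  [same arc QU]
4. ∠LQU = 55°  [△LQU]
5. ∠QKU = 80°  [linear pair at K on LQ]
6. ∠QUY = 45°  [△QKU]
7. ∠UQY = 91°  [△YQU]

∠UQY = 91°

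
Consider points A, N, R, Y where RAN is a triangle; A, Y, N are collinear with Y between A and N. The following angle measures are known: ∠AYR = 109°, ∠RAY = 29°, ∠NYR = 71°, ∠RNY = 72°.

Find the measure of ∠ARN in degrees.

∠ARN = 79°

1. ∠NAR = 29°  [Y on ray AN]
2. ∠ANR = 72°  [Y on ray NA]
3. ∠ARN = 79°  [△RAN]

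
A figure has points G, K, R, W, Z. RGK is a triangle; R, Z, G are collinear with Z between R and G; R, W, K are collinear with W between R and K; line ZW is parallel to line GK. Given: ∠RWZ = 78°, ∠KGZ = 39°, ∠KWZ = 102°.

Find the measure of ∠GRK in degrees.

∠GRK = 63°

1. ∠GKR = 78°  [ZW∥GK, corresponding at W]
2. ∠KGR = 39°  [Z on ray GR]
3. ∠GRK = 63°  [△RGK]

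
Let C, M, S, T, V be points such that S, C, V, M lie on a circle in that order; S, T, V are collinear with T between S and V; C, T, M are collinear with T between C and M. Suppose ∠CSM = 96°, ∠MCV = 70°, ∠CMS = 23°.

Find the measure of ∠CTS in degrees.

∠CTS = 93°

1. ∠CVM = 84°  [cyclic SCVM, opposite ∠S+∠V]
2. ∠MCS = 61°  [△SCM]
3. ∠CMV = 26°  [△CVM]
4. ∠CSV = 26°  [same arc CV]
5. ∠CTS = 93°  [△STC]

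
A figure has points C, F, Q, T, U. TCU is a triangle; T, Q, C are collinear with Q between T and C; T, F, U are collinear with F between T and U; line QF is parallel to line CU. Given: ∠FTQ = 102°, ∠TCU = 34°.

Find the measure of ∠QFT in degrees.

∠QFT = 44°

1. ∠CTU = 102°  [Q on TC, F on TU]
2. ∠CUT = 44°  [△TCU]
3. ∠QFT = 44°  [QF∥CU, corresponding at F]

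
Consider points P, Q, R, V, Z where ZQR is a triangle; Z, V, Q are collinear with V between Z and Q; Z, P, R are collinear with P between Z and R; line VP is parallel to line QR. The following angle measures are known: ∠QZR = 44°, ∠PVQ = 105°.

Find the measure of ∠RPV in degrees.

1. ∠PZV = 44°  [V on ZQ, P on ZR]
2. ∠PVZ = 75°  [linear pair at V on ZQ]
3. ∠VPZ = 61°  [△ZVP]
4. ∠RPV = 119°  [linear pair at P on ZR]

∠RPV = 119°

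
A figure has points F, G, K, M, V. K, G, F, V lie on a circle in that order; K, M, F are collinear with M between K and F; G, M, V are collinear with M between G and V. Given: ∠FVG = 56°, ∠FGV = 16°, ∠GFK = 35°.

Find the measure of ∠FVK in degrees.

1. ∠FKG = 56°  [same arc GF]
2. ∠FGK = 89°  [△KGF]
3. ∠FVK = 91°  [cyclic KGFV, opposite ∠G+∠V]

∠FVK = 91°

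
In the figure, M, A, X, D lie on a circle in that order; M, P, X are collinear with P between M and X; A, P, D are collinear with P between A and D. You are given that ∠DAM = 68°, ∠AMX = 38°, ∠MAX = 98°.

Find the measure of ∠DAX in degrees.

∠DAX = 30°

1. ∠APM = 74°  [△MPA]
2. ∠AXM = 44°  [△MAX]
3. ∠APX = 106°  [linear pair at P on MX]
4. ∠DAX = 30°  [△APX]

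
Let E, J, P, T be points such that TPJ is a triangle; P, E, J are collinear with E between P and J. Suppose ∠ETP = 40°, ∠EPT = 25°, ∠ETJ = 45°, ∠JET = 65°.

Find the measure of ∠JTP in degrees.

1. ∠JPT = 25°  [E on ray PJ]
2. ∠EJT = 70°  [△TEJ]
3. ∠PJT = 70°  [E on ray JP]
4. ∠JTP = 85°  [△TPJ]

∠JTP = 85°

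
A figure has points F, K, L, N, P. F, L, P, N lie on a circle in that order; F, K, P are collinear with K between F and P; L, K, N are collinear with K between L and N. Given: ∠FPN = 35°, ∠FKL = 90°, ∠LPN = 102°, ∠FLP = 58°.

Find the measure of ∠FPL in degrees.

1. ∠FLN = 35°  [same arc FN]
2. ∠LFP = 55°  [△FKL]
3. ∠FPL = 67°  [△FLP]

∠FPL = 67°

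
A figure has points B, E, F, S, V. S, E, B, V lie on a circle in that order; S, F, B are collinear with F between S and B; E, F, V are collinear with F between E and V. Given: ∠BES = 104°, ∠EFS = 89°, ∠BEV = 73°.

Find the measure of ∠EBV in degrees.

∠EBV = 47°

1. ∠BVS = 76°  [cyclic SEBV, opposite ∠E+∠V]
2. ∠BFV = 89°  [vertical angles at F]
3. ∠BSV = 73°  [same arc BV]
4. ∠SBV = 31°  [△SBV]
5. ∠BVE = 60°  [△BFV]
6. ∠EBV = 47°  [△EBV]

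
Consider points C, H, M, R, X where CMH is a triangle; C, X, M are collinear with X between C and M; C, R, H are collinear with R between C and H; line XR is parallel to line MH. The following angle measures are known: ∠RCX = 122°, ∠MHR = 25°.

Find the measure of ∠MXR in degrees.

1. ∠HCM = 122°  [X on CM, R on CH]
2. ∠CHM = 25°  [R on ray HC]
3. ∠CMH = 33°  [△CMH]
4. ∠CXR = 33°  [XR∥MH, corresponding at X]
5. ∠MXR = 147°  [linear pair at X on CM]

∠MXR = 147°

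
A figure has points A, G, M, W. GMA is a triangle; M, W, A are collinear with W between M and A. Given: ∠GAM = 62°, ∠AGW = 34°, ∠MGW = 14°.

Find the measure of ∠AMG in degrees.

1. ∠GAW = 62°  [W on ray AM]
2. ∠AWG = 84°  [△GWA]
3. ∠GWM = 96°  [linear pair at W on MA]
4. ∠GMW = 70°  [△GMW]
5. ∠AMG = 70°  [W on ray MA]

∠AMG = 70°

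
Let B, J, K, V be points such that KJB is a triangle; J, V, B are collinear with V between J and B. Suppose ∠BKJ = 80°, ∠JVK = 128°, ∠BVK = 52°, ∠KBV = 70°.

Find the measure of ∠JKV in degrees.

1. ∠JBK = 70°  [V on ray BJ]
2. ∠BJK = 30°  [△KJB]
3. ∠KJV = 30°  [V on ray JB]
4. ∠JKV = 22°  [△KJV]

∠JKV = 22°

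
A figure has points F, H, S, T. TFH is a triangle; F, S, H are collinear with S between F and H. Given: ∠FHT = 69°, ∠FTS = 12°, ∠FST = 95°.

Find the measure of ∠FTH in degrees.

∠FTH = 38°

1. ∠SFT = 73°  [△TFS]
2. ∠HFT = 73°  [S on ray FH]
3. ∠FTH = 38°  [△TFH]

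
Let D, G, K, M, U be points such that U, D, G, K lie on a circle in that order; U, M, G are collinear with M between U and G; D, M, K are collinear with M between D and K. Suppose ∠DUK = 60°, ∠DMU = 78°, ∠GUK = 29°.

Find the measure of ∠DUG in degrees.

1. ∠DGK = 120°  [cyclic UDGK, opposite ∠U+∠G]
2. ∠GDK = 29°  [same arc GK]
3. ∠DKG = 31°  [△DGK]
4. ∠DUG = 31°  [same arc DG]

∠DUG = 31°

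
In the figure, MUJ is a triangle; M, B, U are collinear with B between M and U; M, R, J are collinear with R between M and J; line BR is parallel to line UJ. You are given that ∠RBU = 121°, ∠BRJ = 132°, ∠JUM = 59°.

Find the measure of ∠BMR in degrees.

1. ∠MBR = 59°  [linear pair at B on MU]
2. ∠BRM = 48°  [linear pair at R on MJ]
3. ∠BMR = 73°  [△MBR]

∠BMR = 73°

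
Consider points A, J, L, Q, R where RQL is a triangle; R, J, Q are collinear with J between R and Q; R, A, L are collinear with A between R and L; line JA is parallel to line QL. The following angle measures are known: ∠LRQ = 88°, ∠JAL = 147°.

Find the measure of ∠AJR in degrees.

1. ∠ARJ = 88°  [J on RQ, A on RL]
2. ∠JAR = 33°  [linear pair at A on RL]
3. ∠AJR = 59°  [△RJA]

∠AJR = 59°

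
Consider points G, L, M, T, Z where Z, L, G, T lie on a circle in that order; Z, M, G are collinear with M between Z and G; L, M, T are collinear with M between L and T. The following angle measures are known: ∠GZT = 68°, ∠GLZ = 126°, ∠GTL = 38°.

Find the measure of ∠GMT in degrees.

∠GMT = 84°

1. ∠GTZ = 54°  [cyclic ZLGT, opposite ∠L+∠T]
2. ∠TGZ = 58°  [△ZGT]
3. ∠GMT = 84°  [△GMT]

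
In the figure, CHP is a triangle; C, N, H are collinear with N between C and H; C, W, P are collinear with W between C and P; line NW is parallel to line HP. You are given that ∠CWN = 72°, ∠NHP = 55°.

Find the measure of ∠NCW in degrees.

1. ∠CPH = 72°  [NW∥HP, corresponding at W]
2. ∠CHP = 55°  [N on ray HC]
3. ∠HCP = 53°  [△CHP]
4. ∠NCW = 53°  [N on CH, W on CP]

∠NCW = 53°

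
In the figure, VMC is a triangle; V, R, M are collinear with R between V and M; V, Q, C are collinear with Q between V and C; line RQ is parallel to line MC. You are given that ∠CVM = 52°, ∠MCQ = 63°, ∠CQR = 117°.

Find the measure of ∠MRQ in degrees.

1. ∠QVR = 52°  [R on VM, Q on VC]
2. ∠RQV = 63°  [linear pair at Q on VC]
3. ∠QRV = 65°  [△VRQ]
4. ∠MRQ = 115°  [linear pair at R on VM]

∠MRQ = 115°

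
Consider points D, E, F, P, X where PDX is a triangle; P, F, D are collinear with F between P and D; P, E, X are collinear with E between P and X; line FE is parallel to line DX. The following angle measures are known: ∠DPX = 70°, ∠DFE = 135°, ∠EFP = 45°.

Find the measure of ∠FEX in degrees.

1. ∠EPF = 70°  [F on PD, E on PX]
2. ∠FEP = 65°  [△PFE]
3. ∠FEX = 115°  [linear pair at E on PX]

∠FEX = 115°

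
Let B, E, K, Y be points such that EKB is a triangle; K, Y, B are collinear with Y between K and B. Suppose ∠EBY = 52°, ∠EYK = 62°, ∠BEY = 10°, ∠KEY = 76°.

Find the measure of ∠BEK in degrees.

1. ∠EBK = 52°  [Y on ray BK]
2. ∠EKY = 42°  [△EKY]
3. ∠BKE = 42°  [Y on ray KB]
4. ∠BEK = 86°  [△EKB]

∠BEK = 86°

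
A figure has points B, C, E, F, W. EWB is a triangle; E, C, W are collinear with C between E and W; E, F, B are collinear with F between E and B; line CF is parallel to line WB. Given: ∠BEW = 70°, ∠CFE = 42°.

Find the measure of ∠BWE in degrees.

1. ∠CEF = 70°  [C on EW, F on EB]
2. ∠ECF = 68°  [△ECF]
3. ∠BWE = 68°  [CF∥WB, corresponding at C]

∠BWE = 68°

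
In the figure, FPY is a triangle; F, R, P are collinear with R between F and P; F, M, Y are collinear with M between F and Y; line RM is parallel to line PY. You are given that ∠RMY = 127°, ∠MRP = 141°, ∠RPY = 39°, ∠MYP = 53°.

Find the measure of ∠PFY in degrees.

∠PFY = 88°

1. ∠FPY = 39°  [R on ray PF]
2. ∠FYP = 53°  [M on ray YF]
3. ∠PFY = 88°  [△FPY]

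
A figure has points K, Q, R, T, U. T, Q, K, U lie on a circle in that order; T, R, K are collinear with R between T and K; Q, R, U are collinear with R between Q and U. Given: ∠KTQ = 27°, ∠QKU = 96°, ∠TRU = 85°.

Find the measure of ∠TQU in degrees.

∠TQU = 58°

1. ∠KUQ = 27°  [same arc QK]
2. ∠KRU = 95°  [linear pair at R on TK]
3. ∠TKU = 58°  [△KRU]
4. ∠TQU = 58°  [same arc TU]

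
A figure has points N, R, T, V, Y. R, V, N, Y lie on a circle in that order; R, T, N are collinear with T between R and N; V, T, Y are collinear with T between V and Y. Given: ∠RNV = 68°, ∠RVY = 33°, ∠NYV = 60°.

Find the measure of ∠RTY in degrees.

1. ∠RNY = 33°  [same arc RY]
2. ∠NTY = 87°  [△NTY]
3. ∠RTY = 93°  [linear pair at T on RN]

∠RTY = 93°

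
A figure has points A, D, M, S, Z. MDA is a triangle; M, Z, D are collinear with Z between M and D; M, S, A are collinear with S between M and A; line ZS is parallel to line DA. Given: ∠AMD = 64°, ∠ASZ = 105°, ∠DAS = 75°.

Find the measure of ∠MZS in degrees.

∠MZS = 41°

1. ∠SMZ = 64°  [Z on MD, S on MA]
2. ∠MSZ = 75°  [linear pair at S on MA]
3. ∠MZS = 41°  [△MZS]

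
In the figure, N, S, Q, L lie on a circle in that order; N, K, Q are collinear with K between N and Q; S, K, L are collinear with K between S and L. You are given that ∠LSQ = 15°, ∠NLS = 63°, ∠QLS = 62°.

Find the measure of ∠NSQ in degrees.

1. ∠NQS = 63°  [same arc NS]
2. ∠QNS = 62°  [same arc SQ]
3. ∠NSQ = 55°  [△NSQ]

∠NSQ = 55°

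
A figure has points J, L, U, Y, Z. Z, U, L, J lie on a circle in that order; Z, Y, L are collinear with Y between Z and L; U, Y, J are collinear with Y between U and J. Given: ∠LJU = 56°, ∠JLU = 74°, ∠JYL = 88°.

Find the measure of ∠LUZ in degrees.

∠LUZ = 86°

1. ∠JUL = 50°  [△ULJ]
2. ∠JLZ = 36°  [△LYJ]
3. ∠JZL = 50°  [same arc LJ]
4. ∠LJZ = 94°  [△ZLJ]
5. ∠LUZ = 86°  [cyclic ZULJ, opposite ∠U+∠J]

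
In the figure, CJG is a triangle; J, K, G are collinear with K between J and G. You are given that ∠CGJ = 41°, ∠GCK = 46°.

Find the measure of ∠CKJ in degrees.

∠CKJ = 87°

1. ∠CGK = 41°  [K on ray GJ]
2. ∠CKG = 93°  [△CKG]
3. ∠CKJ = 87°  [linear pair at K on JG]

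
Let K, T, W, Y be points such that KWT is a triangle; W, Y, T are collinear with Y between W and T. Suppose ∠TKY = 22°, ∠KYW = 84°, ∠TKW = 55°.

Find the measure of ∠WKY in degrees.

1. ∠KYT = 96°  [linear pair at Y on WT]
2. ∠KTY = 62°  [△KYT]
3. ∠KTW = 62°  [Y on ray TW]
4. ∠KWT = 63°  [△KWT]
5. ∠KWY = 63°  [Y on ray WT]
6. ∠WKY = 33°  [△KWY]

∠WKY = 33°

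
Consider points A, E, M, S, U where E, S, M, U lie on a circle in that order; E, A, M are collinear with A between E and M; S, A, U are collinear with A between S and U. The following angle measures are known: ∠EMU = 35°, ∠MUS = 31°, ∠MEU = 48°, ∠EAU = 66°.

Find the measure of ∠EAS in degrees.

∠EAS = 114°

1. ∠ESU = 35°  [same arc EU]
2. ∠MES = 31°  [same arc SM]
3. ∠EAS = 114°  [△EAS]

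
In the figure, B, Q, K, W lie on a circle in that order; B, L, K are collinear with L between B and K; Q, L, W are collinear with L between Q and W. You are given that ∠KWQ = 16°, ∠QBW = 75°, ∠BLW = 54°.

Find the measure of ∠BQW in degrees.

∠BQW = 38°

1. ∠KBQ = 16°  [same arc QK]
2. ∠KLQ = 54°  [vertical angles at L]
3. ∠BLQ = 126°  [linear pair at L on BK]
4. ∠BQW = 38°  [△BLQ]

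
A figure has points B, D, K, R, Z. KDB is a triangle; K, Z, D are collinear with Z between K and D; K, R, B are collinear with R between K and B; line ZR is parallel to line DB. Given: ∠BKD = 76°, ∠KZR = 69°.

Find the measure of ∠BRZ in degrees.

1. ∠RKZ = 76°  [Z on KD, R on KB]
2. ∠KRZ = 35°  [△KZR]
3. ∠BRZ = 145°  [linear pair at R on KB]

∠BRZ = 145°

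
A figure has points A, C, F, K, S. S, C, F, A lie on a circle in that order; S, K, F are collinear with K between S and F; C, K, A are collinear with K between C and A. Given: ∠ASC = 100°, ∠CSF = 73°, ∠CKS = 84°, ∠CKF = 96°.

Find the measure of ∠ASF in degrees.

∠ASF = 27°

1. ∠ACS = 23°  [△SKC]
2. ∠AKS = 96°  [vertical angles at K]
3. ∠CAS = 57°  [△SCA]
4. ∠ASF = 27°  [△SKA]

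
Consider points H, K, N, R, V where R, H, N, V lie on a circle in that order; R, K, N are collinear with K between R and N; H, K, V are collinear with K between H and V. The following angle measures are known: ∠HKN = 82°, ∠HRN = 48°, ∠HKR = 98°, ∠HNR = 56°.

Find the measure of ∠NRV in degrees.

∠NRV = 42°

1. ∠RKV = 82°  [vertical angles at K]
2. ∠HVR = 56°  [same arc RH]
3. ∠NRV = 42°  [△RKV]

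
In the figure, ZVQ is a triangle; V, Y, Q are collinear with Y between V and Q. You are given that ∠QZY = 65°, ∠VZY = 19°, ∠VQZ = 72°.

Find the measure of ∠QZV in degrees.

1. ∠YQZ = 72°  [Y on ray QV]
2. ∠QYZ = 43°  [△ZYQ]
3. ∠VYZ = 137°  [linear pair at Y on VQ]
4. ∠YVZ = 24°  [△ZVY]
5. ∠QVZ = 24°  [Y on ray VQ]
6. ∠QZV = 84°  [△ZVQ]

∠QZV = 84°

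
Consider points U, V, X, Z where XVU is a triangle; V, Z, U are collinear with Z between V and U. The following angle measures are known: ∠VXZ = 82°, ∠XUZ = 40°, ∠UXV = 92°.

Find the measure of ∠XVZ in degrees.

∠XVZ = 48°

1. ∠VUX = 40°  [Z on ray UV]
2. ∠UVX = 48°  [△XVU]
3. ∠XVZ = 48°  [Z on ray VU]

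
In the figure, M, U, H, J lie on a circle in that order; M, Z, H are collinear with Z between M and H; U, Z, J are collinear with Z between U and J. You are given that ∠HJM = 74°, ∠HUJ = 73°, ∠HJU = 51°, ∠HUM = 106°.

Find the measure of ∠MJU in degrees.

∠MJU = 23°

1. ∠HMU = 51°  [same arc UH]
2. ∠MHU = 23°  [△MUH]
3. ∠MJU = 23°  [same arc MU]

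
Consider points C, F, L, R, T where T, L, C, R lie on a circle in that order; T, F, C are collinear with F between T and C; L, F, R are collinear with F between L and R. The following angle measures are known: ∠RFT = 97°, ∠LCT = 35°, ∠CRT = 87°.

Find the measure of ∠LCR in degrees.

1. ∠CFL = 97°  [vertical angles at F]
2. ∠CLR = 48°  [△LFC]
3. ∠CLT = 93°  [cyclic TLCR, opposite ∠L+∠R]
4. ∠CTL = 52°  [△TLC]
5. ∠CRL = 52°  [same arc LC]
6. ∠LCR = 80°  [△LCR]

∠LCR = 80°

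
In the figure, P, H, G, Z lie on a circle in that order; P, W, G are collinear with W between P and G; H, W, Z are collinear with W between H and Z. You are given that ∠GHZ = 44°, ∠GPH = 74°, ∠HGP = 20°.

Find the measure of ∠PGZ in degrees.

1. ∠GPZ = 44°  [same arc GZ]
2. ∠GHP = 86°  [△PHG]
3. ∠GZP = 94°  [cyclic PHGZ, opposite ∠H+∠Z]
4. ∠PGZ = 42°  [△PGZ]

∠PGZ = 42°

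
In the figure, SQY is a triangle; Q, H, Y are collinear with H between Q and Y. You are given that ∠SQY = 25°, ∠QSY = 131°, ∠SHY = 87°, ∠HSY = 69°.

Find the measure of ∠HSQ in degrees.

∠HSQ = 62°

1. ∠HQS = 25°  [H on ray QY]
2. ∠QHS = 93°  [linear pair at H on QY]
3. ∠HSQ = 62°  [△SQH]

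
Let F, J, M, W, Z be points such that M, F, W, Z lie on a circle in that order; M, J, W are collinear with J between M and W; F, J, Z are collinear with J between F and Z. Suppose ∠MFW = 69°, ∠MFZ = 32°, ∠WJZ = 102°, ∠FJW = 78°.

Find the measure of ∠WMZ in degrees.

∠WMZ = 37°

1. ∠MZW = 111°  [cyclic MFWZ, opposite ∠F+∠Z]
2. ∠MWZ = 32°  [same arc MZ]
3. ∠WMZ = 37°  [△MWZ]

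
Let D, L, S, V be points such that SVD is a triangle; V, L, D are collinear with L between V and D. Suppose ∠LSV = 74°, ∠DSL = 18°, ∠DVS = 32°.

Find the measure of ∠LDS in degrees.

∠LDS = 56°

1. ∠LVS = 32°  [L on ray VD]
2. ∠SLV = 74°  [△SVL]
3. ∠DLS = 106°  [linear pair at L on VD]
4. ∠LDS = 56°  [△SLD]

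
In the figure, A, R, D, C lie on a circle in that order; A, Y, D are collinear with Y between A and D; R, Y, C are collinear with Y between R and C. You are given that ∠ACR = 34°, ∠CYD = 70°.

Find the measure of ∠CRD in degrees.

∠CRD = 36°

1. ∠ADR = 34°  [same arc AR]
2. ∠AYR = 70°  [vertical angles at Y]
3. ∠DYR = 110°  [linear pair at Y on AD]
4. ∠CRD = 36°  [△RYD]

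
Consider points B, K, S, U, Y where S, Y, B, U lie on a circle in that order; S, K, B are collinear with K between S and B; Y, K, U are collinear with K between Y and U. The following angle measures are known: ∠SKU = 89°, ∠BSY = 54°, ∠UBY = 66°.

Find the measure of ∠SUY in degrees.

1. ∠BKY = 89°  [vertical angles at K]
2. ∠BUY = 54°  [same arc YB]
3. ∠BYU = 60°  [△YBU]
4. ∠SBY = 31°  [△YKB]
5. ∠SUY = 31°  [same arc SY]

∠SUY = 31°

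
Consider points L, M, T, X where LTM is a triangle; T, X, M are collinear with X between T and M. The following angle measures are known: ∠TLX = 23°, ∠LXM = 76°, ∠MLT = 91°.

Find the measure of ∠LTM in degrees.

1. ∠LXT = 104°  [linear pair at X on TM]
2. ∠LTX = 53°  [△LTX]
3. ∠LTM = 53°  [X on ray TM]

∠LTM = 53°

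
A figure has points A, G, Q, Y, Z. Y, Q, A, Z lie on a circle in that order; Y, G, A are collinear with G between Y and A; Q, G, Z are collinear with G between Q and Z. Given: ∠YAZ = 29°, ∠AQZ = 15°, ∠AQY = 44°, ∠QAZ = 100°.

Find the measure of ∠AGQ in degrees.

∠AGQ = 94°

1. ∠YQZ = 29°  [same arc YZ]
2. ∠AYZ = 15°  [same arc AZ]
3. ∠QYZ = 80°  [cyclic YQAZ, opposite ∠Y+∠A]
4. ∠QZY = 71°  [△YQZ]
5. ∠YGZ = 94°  [△YGZ]
6. ∠AGQ = 94°  [vertical angles at G]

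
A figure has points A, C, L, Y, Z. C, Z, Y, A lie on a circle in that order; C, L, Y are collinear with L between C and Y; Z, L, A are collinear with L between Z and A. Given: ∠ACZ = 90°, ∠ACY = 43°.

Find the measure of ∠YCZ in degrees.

∠YCZ = 47°

1. ∠AYZ = 90°  [cyclic CZYA, opposite ∠C+∠Y]
2. ∠AZY = 43°  [same arc YA]
3. ∠YAZ = 47°  [△ZYA]
4. ∠YCZ = 47°  [same arc ZY]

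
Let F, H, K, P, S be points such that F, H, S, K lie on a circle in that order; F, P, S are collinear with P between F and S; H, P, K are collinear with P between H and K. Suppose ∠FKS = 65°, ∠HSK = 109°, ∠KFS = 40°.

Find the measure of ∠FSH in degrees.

1. ∠FSK = 75°  [△FSK]
2. ∠HFK = 71°  [cyclic FHSK, opposite ∠F+∠S]
3. ∠FHK = 75°  [same arc FK]
4. ∠FKH = 34°  [△FHK]
5. ∠FSH = 34°  [same arc FH]

∠FSH = 34°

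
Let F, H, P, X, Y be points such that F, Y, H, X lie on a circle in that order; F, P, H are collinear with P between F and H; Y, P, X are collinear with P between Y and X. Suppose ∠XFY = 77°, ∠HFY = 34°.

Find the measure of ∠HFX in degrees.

1. ∠XHY = 103°  [cyclic FYHX, opposite ∠F+∠H]
2. ∠HXY = 34°  [same arc YH]
3. ∠HYX = 43°  [△YHX]
4. ∠HFX = 43°  [same arc HX]

∠HFX = 43°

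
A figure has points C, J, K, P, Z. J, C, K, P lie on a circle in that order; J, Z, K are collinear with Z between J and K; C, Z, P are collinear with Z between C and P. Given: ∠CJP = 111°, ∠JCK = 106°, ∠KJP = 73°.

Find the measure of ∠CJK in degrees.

1. ∠CKP = 69°  [cyclic JCKP, opposite ∠J+∠K]
2. ∠KCP = 73°  [same arc KP]
3. ∠CPK = 38°  [△CKP]
4. ∠CJK = 38°  [same arc CK]

∠CJK = 38°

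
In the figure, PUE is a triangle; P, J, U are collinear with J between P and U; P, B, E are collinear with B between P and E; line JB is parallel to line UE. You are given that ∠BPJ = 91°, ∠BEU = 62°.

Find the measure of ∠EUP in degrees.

1. ∠EPU = 91°  [J on PU, B on PE]
2. ∠PEU = 62°  [B on ray EP]
3. ∠EUP = 27°  [△PUE]

∠EUP = 27°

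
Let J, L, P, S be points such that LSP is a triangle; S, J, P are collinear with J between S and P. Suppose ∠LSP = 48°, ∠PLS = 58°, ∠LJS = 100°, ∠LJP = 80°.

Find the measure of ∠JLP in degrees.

1. ∠LPS = 74°  [△LSP]
2. ∠JPL = 74°  [J on ray PS]
3. ∠JLP = 26°  [△LJP]

∠JLP = 26°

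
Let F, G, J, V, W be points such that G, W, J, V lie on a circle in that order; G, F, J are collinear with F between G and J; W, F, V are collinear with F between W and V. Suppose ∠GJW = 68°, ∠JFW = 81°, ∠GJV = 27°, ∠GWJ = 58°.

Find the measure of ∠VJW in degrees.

∠VJW = 95°

1. ∠JGW = 54°  [△GWJ]
2. ∠JWV = 31°  [△WFJ]
3. ∠JVW = 54°  [same arc WJ]
4. ∠VJW = 95°  [△WJV]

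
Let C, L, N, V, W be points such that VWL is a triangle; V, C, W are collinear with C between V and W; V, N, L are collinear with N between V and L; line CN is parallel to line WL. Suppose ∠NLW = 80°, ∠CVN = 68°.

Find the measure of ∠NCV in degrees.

∠NCV = 32°

1. ∠VLW = 80°  [N on ray LV]
2. ∠LVW = 68°  [C on VW, N on VL]
3. ∠LWV = 32°  [△VWL]
4. ∠NCV = 32°  [CN∥WL, corresponding at C]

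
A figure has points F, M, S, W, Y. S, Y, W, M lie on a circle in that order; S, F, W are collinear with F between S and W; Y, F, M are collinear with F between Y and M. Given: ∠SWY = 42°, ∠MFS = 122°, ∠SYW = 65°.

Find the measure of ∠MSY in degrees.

1. ∠WSY = 73°  [△SYW]
2. ∠WFY = 122°  [vertical angles at F]
3. ∠WMY = 73°  [same arc YW]
4. ∠MYW = 16°  [△YFW]
5. ∠MWY = 91°  [△YWM]
6. ∠MSY = 89°  [cyclic SYWM, opposite ∠S+∠W]

∠MSY = 89°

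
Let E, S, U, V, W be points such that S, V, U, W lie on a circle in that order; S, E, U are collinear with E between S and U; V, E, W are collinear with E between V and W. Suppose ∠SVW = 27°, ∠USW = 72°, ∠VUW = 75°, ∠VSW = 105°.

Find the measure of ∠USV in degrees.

∠USV = 33°

1. ∠UVW = 72°  [same arc UW]
2. ∠UWV = 33°  [△VUW]
3. ∠USV = 33°  [same arc VU]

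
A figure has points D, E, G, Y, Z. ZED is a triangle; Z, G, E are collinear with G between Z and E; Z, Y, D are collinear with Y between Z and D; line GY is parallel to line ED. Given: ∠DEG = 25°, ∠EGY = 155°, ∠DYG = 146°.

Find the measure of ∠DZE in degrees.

1. ∠YGZ = 25°  [linear pair at G on ZE]
2. ∠GYZ = 34°  [linear pair at Y on ZD]
3. ∠GZY = 121°  [△ZGY]
4. ∠DZE = 121°  [G on ZE, Y on ZD]

∠DZE = 121°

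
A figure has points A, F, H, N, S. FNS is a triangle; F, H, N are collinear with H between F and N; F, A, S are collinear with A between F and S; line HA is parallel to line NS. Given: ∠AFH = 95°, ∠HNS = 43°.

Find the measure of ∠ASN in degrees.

∠ASN = 42°

1. ∠NFS = 95°  [H on FN, A on FS]
2. ∠FNS = 43°  [H on ray NF]
3. ∠FSN = 42°  [△FNS]
4. ∠ASN = 42°  [A on ray SF]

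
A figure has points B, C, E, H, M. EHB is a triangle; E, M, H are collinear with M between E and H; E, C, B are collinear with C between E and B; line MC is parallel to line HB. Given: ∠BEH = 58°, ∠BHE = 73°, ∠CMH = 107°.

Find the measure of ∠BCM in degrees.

∠BCM = 131°

1. ∠EBH = 49°  [△EHB]
2. ∠ECM = 49°  [MC∥HB, corresponding at C]
3. ∠BCM = 131°  [linear pair at C on EB]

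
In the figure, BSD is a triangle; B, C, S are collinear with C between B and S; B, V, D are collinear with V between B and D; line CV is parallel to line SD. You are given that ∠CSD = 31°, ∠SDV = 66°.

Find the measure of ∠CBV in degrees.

1. ∠BSD = 31°  [C on ray SB]
2. ∠BDS = 66°  [V on ray DB]
3. ∠DBS = 83°  [△BSD]
4. ∠CBV = 83°  [C on BS, V on BD]

∠CBV = 83°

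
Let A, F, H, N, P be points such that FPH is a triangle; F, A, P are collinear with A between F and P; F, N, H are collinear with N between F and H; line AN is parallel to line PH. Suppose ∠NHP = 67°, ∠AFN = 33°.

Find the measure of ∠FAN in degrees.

∠FAN = 80°

1. ∠FHP = 67°  [N on ray HF]
2. ∠HFP = 33°  [A on FP, N on FH]
3. ∠FPH = 80°  [△FPH]
4. ∠FAN = 80°  [AN∥PH, corresponding at A]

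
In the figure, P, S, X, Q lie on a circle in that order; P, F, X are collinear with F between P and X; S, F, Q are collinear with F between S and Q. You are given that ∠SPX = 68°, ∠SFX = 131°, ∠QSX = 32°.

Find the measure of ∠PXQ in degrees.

∠PXQ = 63°

1. ∠SQX = 68°  [same arc SX]
2. ∠PFQ = 131°  [vertical angles at F]
3. ∠QFX = 49°  [linear pair at F on PX]
4. ∠PXQ = 63°  [△XFQ]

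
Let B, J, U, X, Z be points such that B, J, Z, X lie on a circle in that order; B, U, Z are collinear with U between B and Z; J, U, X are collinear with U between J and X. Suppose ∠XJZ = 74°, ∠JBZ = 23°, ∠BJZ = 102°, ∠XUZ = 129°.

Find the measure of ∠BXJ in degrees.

∠BXJ = 55°

1. ∠XBZ = 74°  [same arc ZX]
2. ∠BUX = 51°  [linear pair at U on BZ]
3. ∠BXJ = 55°  [△BUX]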